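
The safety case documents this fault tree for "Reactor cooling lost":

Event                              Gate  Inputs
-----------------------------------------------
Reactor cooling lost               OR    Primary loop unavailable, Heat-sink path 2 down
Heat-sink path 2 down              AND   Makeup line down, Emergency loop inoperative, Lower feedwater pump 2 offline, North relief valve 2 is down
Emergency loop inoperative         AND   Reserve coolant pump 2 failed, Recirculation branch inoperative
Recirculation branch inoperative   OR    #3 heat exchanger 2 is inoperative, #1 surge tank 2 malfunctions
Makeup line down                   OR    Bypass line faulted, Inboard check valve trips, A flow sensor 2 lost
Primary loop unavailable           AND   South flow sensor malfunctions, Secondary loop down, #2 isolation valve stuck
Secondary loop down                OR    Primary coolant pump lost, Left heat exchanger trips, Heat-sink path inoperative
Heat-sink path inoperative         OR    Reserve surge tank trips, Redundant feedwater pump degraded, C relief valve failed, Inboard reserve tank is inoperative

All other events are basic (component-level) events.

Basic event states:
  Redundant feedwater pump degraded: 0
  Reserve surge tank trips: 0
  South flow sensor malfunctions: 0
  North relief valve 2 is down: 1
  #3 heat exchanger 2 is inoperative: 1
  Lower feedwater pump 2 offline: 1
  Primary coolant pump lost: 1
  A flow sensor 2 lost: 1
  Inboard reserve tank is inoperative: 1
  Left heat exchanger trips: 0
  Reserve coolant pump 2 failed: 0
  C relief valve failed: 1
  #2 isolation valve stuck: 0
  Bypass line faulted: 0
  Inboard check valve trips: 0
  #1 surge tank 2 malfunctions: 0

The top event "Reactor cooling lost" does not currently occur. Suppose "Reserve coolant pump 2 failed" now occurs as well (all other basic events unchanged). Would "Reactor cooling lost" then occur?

Counterfactual: set "Reserve coolant pump 2 failed" to occurred.
Heat-sink path inoperative [OR]: Reserve surge tank trips=not, Redundant feedwater pump degraded=not, C relief valve failed=occurs, Inboard reserve tank is inoperative=occurs → at least one input occurs → occurs.
Secondary loop down [OR]: Primary coolant pump lost=occurs, Left heat exchanger trips=not, Heat-sink path inoperative=occurs → at least one input occurs → occurs.
Primary loop unavailable [AND]: South flow sensor malfunctions=not, Secondary loop down=occurs, #2 isolation valve stuck=not → not all inputs occur → does not occur.
Makeup line down [OR]: Bypass line faulted=not, Inboard check valve trips=not, A flow sensor 2 lost=occurs → at least one input occurs → occurs.
Recirculation branch inoperative [OR]: #3 heat exchanger 2 is inoperative=occurs, #1 surge tank 2 malfunctions=not → at least one input occurs → occurs.
Emergency loop inoperative [AND]: Reserve coolant pump 2 failed=occurs, Recirculation branch inoperative=occurs → all inputs occur → occurs.
Heat-sink path 2 down [AND]: Makeup line down=occurs, Emergency loop inoperative=occurs, Lower feedwater pump 2 offline=occurs, North relief valve 2 is down=occurs → all inputs occur → occurs.
Reactor cooling lost [OR]: Primary loop unavailable=not, Heat-sink path 2 down=occurs → at least one input occurs → occurs.

Yes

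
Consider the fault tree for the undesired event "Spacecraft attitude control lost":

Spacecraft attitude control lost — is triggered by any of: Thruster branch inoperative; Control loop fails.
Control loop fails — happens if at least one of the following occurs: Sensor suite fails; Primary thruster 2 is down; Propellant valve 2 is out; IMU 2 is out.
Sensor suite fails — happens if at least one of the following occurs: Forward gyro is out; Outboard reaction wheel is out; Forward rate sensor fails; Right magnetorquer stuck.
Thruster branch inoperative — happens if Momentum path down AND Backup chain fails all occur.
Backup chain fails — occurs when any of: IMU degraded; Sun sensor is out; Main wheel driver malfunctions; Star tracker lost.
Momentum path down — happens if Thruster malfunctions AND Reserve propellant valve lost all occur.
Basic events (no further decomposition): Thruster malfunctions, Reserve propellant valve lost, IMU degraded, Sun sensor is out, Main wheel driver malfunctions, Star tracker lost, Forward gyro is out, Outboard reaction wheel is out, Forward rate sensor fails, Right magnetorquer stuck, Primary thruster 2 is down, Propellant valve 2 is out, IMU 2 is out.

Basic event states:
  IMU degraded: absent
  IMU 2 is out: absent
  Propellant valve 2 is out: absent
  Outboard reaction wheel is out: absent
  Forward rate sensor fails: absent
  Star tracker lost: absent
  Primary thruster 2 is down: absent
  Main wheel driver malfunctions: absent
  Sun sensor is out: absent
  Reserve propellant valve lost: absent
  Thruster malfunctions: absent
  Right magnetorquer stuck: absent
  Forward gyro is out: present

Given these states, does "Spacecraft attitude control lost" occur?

Yes

Momentum path down [AND]: Thruster malfunctions=not, Reserve propellant valve lost=not → not all inputs occur → does not occur.
Backup chain fails [OR]: IMU degraded=not, Sun sensor is out=not, Main wheel driver malfunctions=not, Star tracker lost=not → no input occurs → does not occur.
Thruster branch inoperative [AND]: Momentum path down=not, Backup chain fails=not → not all inputs occur → does not occur.
Sensor suite fails [OR]: Forward gyro is out=occurs, Outboard reaction wheel is out=not, Forward rate sensor fails=not, Right magnetorquer stuck=not → at least one input occurs → occurs.
Control loop fails [OR]: Sensor suite fails=occurs, Primary thruster 2 is down=not, Propellant valve 2 is out=not, IMU 2 is out=not → at least one input occurs → occurs.
Spacecraft attitude control lost [OR]: Thruster branch inoperative=not, Control loop fails=occurs → at least one input occurs → occurs.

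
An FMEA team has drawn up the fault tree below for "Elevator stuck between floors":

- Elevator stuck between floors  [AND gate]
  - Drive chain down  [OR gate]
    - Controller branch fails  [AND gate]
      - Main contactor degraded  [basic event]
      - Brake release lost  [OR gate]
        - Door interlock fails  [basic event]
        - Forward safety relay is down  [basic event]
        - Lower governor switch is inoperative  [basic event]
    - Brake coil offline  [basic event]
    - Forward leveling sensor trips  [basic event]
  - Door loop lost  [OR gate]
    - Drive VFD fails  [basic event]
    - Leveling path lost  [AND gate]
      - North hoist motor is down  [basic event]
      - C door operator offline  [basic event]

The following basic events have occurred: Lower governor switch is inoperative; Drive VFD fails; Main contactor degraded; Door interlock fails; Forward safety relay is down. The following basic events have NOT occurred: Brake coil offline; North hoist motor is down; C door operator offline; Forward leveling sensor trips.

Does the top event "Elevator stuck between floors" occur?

Yes

Brake release lost [OR]: Door interlock fails=occurs, Forward safety relay is down=occurs, Lower governor switch is inoperative=occurs → at least one input occurs → occurs.
Controller branch fails [AND]: Main contactor degraded=occurs, Brake release lost=occurs → all inputs occur → occurs.
Drive chain down [OR]: Controller branch fails=occurs, Brake coil offline=not, Forward leveling sensor trips=not → at least one input occurs → occurs.
Leveling path lost [AND]: North hoist motor is down=not, C door operator offline=not → not all inputs occur → does not occur.
Door loop lost [OR]: Drive VFD fails=occurs, Leveling path lost=not → at least one input occurs → occurs.
Elevator stuck between floors [AND]: Drive chain down=occurs, Door loop lost=occurs → all inputs occur → occurs.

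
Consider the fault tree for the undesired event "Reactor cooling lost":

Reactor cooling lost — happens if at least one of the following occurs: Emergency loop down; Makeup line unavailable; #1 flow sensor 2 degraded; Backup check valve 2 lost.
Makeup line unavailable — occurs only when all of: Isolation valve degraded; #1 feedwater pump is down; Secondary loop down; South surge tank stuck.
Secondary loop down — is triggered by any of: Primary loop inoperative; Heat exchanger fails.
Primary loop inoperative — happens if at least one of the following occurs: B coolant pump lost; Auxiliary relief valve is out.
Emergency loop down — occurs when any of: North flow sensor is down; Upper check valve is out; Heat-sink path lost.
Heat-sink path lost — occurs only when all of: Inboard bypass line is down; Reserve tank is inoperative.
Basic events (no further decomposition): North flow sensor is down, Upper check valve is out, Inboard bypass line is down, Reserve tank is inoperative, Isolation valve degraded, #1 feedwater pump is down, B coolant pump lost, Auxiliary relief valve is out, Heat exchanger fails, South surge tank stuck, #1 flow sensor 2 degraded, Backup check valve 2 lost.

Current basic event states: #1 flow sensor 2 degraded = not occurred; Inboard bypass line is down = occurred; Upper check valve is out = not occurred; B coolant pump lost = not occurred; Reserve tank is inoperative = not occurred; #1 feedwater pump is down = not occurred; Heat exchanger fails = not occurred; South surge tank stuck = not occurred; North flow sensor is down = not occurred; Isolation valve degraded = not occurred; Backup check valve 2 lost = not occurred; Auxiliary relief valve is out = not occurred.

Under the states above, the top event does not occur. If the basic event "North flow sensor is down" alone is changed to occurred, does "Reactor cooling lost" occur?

Counterfactual: set "North flow sensor is down" to occurred.
Heat-sink path lost [AND]: Inboard bypass line is down=occurs, Reserve tank is inoperative=not → not all inputs occur → does not occur.
Emergency loop down [OR]: North flow sensor is down=occurs, Upper check valve is out=not, Heat-sink path lost=not → at least one input occurs → occurs.
Primary loop inoperative [OR]: B coolant pump lost=not, Auxiliary relief valve is out=not → no input occurs → does not occur.
Secondary loop down [OR]: Primary loop inoperative=not, Heat exchanger fails=not → no input occurs → does not occur.
Makeup line unavailable [AND]: Isolation valve degraded=not, #1 feedwater pump is down=not, Secondary loop down=not, South surge tank stuck=not → not all inputs occur → does not occur.
Reactor cooling lost [OR]: Emergency loop down=occurs, Makeup line unavailable=not, #1 flow sensor 2 degraded=not, Backup check valve 2 lost=not → at least one input occurs → occurs.

Yes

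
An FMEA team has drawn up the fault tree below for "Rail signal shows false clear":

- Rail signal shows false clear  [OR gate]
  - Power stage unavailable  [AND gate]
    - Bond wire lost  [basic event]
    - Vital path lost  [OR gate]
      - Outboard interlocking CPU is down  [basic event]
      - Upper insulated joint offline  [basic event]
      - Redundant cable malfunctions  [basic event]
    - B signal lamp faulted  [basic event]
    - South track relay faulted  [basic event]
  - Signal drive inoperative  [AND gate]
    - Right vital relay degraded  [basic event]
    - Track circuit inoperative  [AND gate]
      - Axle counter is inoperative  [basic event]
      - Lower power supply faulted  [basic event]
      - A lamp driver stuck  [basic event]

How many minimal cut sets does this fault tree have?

4

Vital path lost [OR]: union of children's cut sets → 3 cut set(s).
Power stage unavailable [AND]: one cut set from each child combined → 1 × 3 × 1 × 1 = 3 cut set(s).
Track circuit inoperative [AND]: one cut set from each child combined → 1 × 1 × 1 = 1 cut set(s).
Signal drive inoperative [AND]: one cut set from each child combined → 1 × 1 = 1 cut set(s).
Rail signal shows false clear [OR]: union of children's cut sets → 4 cut set(s).
Minimal cut sets: {B signal lamp faulted, Bond wire lost, Outboard interlocking CPU is down, South track relay faulted}; {B signal lamp faulted, Bond wire lost, South track relay faulted, Upper insulated joint offline}; {B signal lamp faulted, Bond wire lost, Redundant cable malfunctions, South track relay faulted}; {A lamp driver stuck, Axle counter is inoperative, Lower power supply faulted, Right vital relay degraded}.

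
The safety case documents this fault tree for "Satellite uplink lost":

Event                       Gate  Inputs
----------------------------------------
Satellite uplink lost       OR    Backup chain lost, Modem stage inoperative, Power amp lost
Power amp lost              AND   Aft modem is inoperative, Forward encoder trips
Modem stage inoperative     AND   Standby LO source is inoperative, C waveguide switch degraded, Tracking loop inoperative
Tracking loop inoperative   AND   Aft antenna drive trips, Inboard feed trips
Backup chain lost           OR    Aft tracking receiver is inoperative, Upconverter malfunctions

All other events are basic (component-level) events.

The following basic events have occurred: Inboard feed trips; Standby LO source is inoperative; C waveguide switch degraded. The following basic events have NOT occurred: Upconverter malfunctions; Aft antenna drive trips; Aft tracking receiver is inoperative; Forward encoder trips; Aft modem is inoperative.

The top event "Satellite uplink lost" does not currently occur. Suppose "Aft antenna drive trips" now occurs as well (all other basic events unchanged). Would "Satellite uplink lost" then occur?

Counterfactual: set "Aft antenna drive trips" to occurred.
Backup chain lost [OR]: Aft tracking receiver is inoperative=not, Upconverter malfunctions=not → no input occurs → does not occur.
Tracking loop inoperative [AND]: Aft antenna drive trips=occurs, Inboard feed trips=occurs → all inputs occur → occurs.
Modem stage inoperative [AND]: Standby LO source is inoperative=occurs, C waveguide switch degraded=occurs, Tracking loop inoperative=occurs → all inputs occur → occurs.
Power amp lost [AND]: Aft modem is inoperative=not, Forward encoder trips=not → not all inputs occur → does not occur.
Satellite uplink lost [OR]: Backup chain lost=not, Modem stage inoperative=occurs, Power amp lost=not → at least one input occurs → occurs.

Yes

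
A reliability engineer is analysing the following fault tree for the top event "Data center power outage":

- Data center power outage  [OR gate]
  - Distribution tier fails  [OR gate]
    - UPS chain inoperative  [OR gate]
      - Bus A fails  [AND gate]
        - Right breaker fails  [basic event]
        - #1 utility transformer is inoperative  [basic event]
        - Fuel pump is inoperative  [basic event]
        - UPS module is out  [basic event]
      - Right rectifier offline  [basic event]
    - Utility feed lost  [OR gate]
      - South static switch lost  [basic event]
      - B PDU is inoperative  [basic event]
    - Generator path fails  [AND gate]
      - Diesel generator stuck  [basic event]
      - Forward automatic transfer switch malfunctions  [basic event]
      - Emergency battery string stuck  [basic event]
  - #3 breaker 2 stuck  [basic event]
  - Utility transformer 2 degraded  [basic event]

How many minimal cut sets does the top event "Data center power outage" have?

Bus A fails [AND]: one cut set from each child combined → 1 × 1 × 1 × 1 = 1 cut set(s).
UPS chain inoperative [OR]: union of children's cut sets → 2 cut set(s).
Utility feed lost [OR]: union of children's cut sets → 2 cut set(s).
Generator path fails [AND]: one cut set from each child combined → 1 × 1 × 1 = 1 cut set(s).
Distribution tier fails [OR]: union of children's cut sets → 5 cut set(s).
Data center power outage [OR]: union of children's cut sets → 7 cut set(s).
Minimal cut sets: {#1 utility transformer is inoperative, Fuel pump is inoperative, Right breaker fails, UPS module is out}; {Right rectifier offline}; {South static switch lost}; {B PDU is inoperative}; {Diesel generator stuck, Emergency battery string stuck, Forward automatic transfer switch malfunctions}; {#3 breaker 2 stuck}; {Utility transformer 2 degraded}.

7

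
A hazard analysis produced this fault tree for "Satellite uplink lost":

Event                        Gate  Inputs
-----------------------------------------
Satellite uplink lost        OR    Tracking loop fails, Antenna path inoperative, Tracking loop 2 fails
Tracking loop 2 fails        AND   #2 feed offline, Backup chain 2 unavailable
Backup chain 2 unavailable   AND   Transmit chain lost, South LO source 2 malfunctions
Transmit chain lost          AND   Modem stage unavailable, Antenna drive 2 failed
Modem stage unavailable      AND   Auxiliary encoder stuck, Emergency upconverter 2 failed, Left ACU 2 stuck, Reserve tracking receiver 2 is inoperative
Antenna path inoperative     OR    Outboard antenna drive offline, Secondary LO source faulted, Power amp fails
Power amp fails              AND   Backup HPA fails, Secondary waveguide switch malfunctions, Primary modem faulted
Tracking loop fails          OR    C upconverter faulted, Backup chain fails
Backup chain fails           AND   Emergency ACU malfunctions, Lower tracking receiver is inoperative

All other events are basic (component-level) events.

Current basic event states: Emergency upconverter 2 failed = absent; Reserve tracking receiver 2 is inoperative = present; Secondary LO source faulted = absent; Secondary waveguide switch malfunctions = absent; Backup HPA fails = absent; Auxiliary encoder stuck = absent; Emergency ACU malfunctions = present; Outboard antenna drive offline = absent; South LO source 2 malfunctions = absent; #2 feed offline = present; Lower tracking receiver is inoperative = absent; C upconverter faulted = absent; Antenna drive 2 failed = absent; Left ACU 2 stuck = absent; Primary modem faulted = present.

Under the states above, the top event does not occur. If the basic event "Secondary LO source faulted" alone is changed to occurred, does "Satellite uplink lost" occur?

Yes

Counterfactual: set "Secondary LO source faulted" to occurred.
Backup chain fails [AND]: Emergency ACU malfunctions=occurs, Lower tracking receiver is inoperative=not → not all inputs occur → does not occur.
Tracking loop fails [OR]: C upconverter faulted=not, Backup chain fails=not → no input occurs → does not occur.
Power amp fails [AND]: Backup HPA fails=not, Secondary waveguide switch malfunctions=not, Primary modem faulted=occurs → not all inputs occur → does not occur.
Antenna path inoperative [OR]: Outboard antenna drive offline=not, Secondary LO source faulted=occurs, Power amp fails=not → at least one input occurs → occurs.
Modem stage unavailable [AND]: Auxiliary encoder stuck=not, Emergency upconverter 2 failed=not, Left ACU 2 stuck=not, Reserve tracking receiver 2 is inoperative=occurs → not all inputs occur → does not occur.
Transmit chain lost [AND]: Modem stage unavailable=not, Antenna drive 2 failed=not → not all inputs occur → does not occur.
Backup chain 2 unavailable [AND]: Transmit chain lost=not, South LO source 2 malfunctions=not → not all inputs occur → does not occur.
Tracking loop 2 fails [AND]: #2 feed offline=occurs, Backup chain 2 unavailable=not → not all inputs occur → does not occur.
Satellite uplink lost [OR]: Tracking loop fails=not, Antenna path inoperative=occurs, Tracking loop 2 fails=not → at least one input occurs → occurs.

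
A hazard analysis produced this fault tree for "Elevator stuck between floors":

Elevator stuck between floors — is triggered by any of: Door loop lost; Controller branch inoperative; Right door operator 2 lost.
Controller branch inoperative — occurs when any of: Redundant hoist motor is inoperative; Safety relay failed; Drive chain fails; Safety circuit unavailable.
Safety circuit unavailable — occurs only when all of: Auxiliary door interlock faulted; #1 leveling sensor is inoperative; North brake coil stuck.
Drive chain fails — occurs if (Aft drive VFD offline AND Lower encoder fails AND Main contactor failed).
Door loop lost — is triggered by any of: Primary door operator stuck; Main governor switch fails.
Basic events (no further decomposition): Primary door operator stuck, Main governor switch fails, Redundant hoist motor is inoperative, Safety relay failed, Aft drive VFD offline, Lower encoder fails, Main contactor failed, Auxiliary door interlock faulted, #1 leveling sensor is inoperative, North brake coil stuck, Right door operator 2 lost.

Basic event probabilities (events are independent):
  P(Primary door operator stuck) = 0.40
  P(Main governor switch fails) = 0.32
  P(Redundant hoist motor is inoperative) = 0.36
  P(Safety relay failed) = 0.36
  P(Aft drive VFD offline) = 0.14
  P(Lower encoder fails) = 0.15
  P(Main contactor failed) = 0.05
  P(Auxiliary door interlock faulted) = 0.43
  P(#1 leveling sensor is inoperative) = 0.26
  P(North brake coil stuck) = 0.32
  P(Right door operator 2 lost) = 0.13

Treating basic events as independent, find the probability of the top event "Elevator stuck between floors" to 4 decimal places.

P(Door loop lost) [OR] = 1 − (1−0.40) × (1−0.32) = 0.592000
P(Drive chain fails) [AND] = 0.14 × 0.15 × 0.05 = 0.001050
P(Safety circuit unavailable) [AND] = 0.43 × 0.26 × 0.32 = 0.035776
P(Controller branch inoperative) [OR] = 1 − (1−0.36) × (1−0.36) × (1−0.001050) × (1−0.035776) = 0.605469
P(Elevator stuck between floors) [OR] = 1 − (1−0.592000) × (1−0.605469) × (1−0.13) = 0.859957
Rounded to 4 decimal places: P(Elevator stuck between floors) ≈ 0.8600.

0.8600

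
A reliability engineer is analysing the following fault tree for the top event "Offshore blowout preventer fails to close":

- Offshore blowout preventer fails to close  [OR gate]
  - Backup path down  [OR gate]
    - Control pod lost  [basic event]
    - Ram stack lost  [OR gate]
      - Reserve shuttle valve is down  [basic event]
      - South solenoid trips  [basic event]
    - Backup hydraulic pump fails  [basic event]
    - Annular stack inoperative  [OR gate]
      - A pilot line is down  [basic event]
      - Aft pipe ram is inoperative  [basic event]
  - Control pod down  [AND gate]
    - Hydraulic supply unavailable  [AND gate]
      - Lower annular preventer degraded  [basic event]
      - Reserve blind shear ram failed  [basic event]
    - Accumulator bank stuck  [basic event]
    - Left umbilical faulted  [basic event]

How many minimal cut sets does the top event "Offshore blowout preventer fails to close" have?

7

Ram stack lost [OR]: union of children's cut sets → 2 cut set(s).
Annular stack inoperative [OR]: union of children's cut sets → 2 cut set(s).
Backup path down [OR]: union of children's cut sets → 6 cut set(s).
Hydraulic supply unavailable [AND]: one cut set from each child combined → 1 × 1 = 1 cut set(s).
Control pod down [AND]: one cut set from each child combined → 1 × 1 × 1 = 1 cut set(s).
Offshore blowout preventer fails to close [OR]: union of children's cut sets → 7 cut set(s).
Minimal cut sets: {Control pod lost}; {Reserve shuttle valve is down}; {South solenoid trips}; {Backup hydraulic pump fails}; {A pilot line is down}; {Aft pipe ram is inoperative}; {Accumulator bank stuck, Left umbilical faulted, Lower annular preventer degraded, Reserve blind shear ram failed}.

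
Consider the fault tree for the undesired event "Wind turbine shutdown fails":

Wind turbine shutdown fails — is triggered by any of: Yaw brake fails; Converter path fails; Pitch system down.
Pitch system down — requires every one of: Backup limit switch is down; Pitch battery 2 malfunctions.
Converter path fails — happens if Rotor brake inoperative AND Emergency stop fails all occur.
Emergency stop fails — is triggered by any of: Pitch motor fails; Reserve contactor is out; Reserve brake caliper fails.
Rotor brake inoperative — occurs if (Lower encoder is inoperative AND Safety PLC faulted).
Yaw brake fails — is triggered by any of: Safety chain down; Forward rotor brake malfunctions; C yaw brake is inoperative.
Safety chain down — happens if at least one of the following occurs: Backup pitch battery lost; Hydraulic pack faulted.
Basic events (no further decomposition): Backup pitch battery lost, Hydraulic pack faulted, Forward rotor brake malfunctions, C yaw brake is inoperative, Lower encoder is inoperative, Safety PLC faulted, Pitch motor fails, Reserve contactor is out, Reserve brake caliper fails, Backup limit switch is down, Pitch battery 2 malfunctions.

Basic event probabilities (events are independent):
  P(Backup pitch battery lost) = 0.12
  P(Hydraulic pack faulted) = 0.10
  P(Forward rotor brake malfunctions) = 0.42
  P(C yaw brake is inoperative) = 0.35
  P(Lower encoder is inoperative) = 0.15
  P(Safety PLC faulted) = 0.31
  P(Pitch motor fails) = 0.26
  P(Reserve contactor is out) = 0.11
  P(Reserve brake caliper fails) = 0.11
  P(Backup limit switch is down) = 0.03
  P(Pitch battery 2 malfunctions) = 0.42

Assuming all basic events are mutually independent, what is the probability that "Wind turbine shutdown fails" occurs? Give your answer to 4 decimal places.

0.7109

P(Safety chain down) [OR] = 1 − (1−0.12) × (1−0.10) = 0.208000
P(Yaw brake fails) [OR] = 1 − (1−0.208000) × (1−0.42) × (1−0.35) = 0.701416
P(Rotor brake inoperative) [AND] = 0.15 × 0.31 = 0.046500
P(Emergency stop fails) [OR] = 1 − (1−0.26) × (1−0.11) × (1−0.11) = 0.413846
P(Converter path fails) [AND] = 0.046500 × 0.413846 = 0.019244
P(Pitch system down) [AND] = 0.03 × 0.42 = 0.012600
P(Wind turbine shutdown fails) [OR] = 1 − (1−0.701416) × (1−0.019244) × (1−0.012600) = 0.710852
Rounded to 4 decimal places: P(Wind turbine shutdown fails) ≈ 0.7109.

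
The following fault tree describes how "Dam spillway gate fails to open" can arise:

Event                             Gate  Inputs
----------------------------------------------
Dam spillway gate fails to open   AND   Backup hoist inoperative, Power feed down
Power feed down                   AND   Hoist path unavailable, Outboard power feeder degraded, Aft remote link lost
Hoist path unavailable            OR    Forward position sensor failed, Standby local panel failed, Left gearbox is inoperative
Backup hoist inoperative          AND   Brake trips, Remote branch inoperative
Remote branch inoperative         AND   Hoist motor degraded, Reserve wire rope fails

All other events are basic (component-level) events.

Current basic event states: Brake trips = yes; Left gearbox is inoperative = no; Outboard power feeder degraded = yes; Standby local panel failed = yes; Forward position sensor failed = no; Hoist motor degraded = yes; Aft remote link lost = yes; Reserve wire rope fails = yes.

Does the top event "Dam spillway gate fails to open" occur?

Yes

Remote branch inoperative [AND]: Hoist motor degraded=occurs, Reserve wire rope fails=occurs → all inputs occur → occurs.
Backup hoist inoperative [AND]: Brake trips=occurs, Remote branch inoperative=occurs → all inputs occur → occurs.
Hoist path unavailable [OR]: Forward position sensor failed=not, Standby local panel failed=occurs, Left gearbox is inoperative=not → at least one input occurs → occurs.
Power feed down [AND]: Hoist path unavailable=occurs, Outboard power feeder degraded=occurs, Aft remote link lost=occurs → all inputs occur → occurs.
Dam spillway gate fails to open [AND]: Backup hoist inoperative=occurs, Power feed down=occurs → all inputs occur → occurs.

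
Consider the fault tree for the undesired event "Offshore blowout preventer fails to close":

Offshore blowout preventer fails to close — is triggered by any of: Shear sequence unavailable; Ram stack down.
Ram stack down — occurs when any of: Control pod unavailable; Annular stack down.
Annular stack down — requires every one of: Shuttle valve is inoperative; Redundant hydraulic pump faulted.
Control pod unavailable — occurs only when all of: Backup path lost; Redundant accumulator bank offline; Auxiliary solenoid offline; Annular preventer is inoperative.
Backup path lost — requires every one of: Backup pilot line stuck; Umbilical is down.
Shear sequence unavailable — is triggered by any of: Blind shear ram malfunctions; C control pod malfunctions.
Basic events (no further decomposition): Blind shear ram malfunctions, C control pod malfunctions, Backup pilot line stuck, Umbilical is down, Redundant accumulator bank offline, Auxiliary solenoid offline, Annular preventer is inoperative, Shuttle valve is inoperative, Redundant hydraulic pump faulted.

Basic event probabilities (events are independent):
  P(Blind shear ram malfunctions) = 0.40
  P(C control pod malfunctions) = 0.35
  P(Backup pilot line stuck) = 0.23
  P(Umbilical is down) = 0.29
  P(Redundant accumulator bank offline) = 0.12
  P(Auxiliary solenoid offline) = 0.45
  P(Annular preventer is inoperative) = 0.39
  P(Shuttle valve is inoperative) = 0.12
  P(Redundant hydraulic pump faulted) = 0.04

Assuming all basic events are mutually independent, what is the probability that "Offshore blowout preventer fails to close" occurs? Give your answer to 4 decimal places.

P(Shear sequence unavailable) [OR] = 1 − (1−0.40) × (1−0.35) = 0.610000
P(Backup path lost) [AND] = 0.23 × 0.29 = 0.066700
P(Control pod unavailable) [AND] = 0.066700 × 0.12 × 0.45 × 0.39 = 0.001405
P(Annular stack down) [AND] = 0.12 × 0.04 = 0.004800
P(Ram stack down) [OR] = 1 − (1−0.001405) × (1−0.004800) = 0.006198
P(Offshore blowout preventer fails to close) [OR] = 1 − (1−0.610000) × (1−0.006198) = 0.612417
Rounded to 4 decimal places: P(Offshore blowout preventer fails to close) ≈ 0.6124.

0.6124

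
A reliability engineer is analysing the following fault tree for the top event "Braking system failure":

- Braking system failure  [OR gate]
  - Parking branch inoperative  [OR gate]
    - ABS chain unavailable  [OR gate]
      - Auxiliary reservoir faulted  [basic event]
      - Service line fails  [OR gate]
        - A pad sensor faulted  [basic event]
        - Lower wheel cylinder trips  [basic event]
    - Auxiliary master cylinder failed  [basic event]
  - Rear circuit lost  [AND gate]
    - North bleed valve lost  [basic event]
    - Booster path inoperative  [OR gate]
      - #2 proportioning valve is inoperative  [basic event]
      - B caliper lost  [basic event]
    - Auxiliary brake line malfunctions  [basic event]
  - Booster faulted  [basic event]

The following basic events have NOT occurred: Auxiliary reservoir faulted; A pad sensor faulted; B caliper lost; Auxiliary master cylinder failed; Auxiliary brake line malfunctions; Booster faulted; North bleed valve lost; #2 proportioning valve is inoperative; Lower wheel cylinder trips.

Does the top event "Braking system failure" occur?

No

Service line fails [OR]: A pad sensor faulted=not, Lower wheel cylinder trips=not → no input occurs → does not occur.
ABS chain unavailable [OR]: Auxiliary reservoir faulted=not, Service line fails=not → no input occurs → does not occur.
Parking branch inoperative [OR]: ABS chain unavailable=not, Auxiliary master cylinder failed=not → no input occurs → does not occur.
Booster path inoperative [OR]: #2 proportioning valve is inoperative=not, B caliper lost=not → no input occurs → does not occur.
Rear circuit lost [AND]: North bleed valve lost=not, Booster path inoperative=not, Auxiliary brake line malfunctions=not → not all inputs occur → does not occur.
Braking system failure [OR]: Parking branch inoperative=not, Rear circuit lost=not, Booster faulted=not → no input occurs → does not occur.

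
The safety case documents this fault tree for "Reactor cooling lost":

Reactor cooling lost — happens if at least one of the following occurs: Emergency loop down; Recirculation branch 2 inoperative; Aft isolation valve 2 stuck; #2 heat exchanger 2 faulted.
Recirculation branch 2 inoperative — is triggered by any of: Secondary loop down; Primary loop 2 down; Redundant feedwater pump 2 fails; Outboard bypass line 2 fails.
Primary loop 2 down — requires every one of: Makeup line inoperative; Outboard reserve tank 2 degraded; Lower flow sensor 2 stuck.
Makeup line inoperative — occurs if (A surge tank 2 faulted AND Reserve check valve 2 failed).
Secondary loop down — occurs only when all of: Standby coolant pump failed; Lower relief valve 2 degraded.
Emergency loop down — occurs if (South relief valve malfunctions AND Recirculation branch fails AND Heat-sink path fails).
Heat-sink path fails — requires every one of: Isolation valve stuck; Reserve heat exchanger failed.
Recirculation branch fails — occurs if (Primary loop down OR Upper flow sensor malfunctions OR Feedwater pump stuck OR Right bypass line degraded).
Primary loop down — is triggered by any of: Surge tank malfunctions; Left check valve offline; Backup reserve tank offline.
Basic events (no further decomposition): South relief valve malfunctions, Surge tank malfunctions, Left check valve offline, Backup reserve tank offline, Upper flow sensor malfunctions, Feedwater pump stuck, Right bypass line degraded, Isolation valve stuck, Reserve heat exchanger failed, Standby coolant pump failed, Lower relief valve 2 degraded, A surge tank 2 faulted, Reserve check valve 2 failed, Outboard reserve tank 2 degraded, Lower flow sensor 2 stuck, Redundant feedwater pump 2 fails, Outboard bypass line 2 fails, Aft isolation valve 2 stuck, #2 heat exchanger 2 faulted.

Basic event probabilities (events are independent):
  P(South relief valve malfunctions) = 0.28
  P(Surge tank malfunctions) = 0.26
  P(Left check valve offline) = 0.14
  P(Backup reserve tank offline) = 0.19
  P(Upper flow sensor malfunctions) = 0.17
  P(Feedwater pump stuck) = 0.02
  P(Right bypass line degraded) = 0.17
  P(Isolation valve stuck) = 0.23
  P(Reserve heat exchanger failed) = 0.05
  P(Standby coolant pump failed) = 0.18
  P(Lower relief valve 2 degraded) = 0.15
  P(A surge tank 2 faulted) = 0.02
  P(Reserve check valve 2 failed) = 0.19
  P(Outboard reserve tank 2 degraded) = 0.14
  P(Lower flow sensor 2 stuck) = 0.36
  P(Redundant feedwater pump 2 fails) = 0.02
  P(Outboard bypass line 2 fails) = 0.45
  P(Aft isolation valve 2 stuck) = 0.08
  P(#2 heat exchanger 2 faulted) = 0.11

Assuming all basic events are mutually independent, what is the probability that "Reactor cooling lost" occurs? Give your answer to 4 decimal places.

P(Primary loop down) [OR] = 1 − (1−0.26) × (1−0.14) × (1−0.19) = 0.484516
P(Recirculation branch fails) [OR] = 1 − (1−0.484516) × (1−0.17) × (1−0.02) × (1−0.17) = 0.651985
P(Heat-sink path fails) [AND] = 0.23 × 0.05 = 0.011500
P(Emergency loop down) [AND] = 0.28 × 0.651985 × 0.011500 = 0.002099
P(Secondary loop down) [AND] = 0.18 × 0.15 = 0.027000
P(Makeup line inoperative) [AND] = 0.02 × 0.19 = 0.003800
P(Primary loop 2 down) [AND] = 0.003800 × 0.14 × 0.36 = 0.000192
P(Recirculation branch 2 inoperative) [OR] = 1 − (1−0.027000) × (1−0.000192) × (1−0.02) × (1−0.45) = 0.475654
P(Reactor cooling lost) [OR] = 1 − (1−0.002099) × (1−0.475654) × (1−0.08) × (1−0.11) = 0.571567
Rounded to 4 decimal places: P(Reactor cooling lost) ≈ 0.5716.

0.5716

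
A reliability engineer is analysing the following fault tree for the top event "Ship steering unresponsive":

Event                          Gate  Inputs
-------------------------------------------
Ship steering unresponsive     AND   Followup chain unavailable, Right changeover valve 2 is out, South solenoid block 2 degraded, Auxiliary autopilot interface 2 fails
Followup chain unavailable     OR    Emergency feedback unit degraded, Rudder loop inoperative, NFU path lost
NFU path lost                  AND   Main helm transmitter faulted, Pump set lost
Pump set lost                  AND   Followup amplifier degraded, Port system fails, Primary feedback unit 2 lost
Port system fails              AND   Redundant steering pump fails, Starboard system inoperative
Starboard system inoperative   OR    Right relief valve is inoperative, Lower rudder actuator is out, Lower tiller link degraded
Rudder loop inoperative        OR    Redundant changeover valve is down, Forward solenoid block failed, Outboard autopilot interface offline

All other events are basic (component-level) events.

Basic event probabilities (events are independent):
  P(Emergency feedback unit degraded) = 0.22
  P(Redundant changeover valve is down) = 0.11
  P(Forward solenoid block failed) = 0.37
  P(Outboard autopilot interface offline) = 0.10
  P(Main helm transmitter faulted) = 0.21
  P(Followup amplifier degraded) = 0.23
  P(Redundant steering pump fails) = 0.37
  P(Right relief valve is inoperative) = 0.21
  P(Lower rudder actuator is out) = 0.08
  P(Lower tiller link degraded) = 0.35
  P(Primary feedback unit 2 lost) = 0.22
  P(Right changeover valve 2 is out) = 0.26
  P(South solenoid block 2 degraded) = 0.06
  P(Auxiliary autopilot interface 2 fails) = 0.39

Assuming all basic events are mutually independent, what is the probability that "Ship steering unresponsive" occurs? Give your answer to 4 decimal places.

0.0037

P(Rudder loop inoperative) [OR] = 1 − (1−0.11) × (1−0.37) × (1−0.10) = 0.495370
P(Starboard system inoperative) [OR] = 1 − (1−0.21) × (1−0.08) × (1−0.35) = 0.527580
P(Port system fails) [AND] = 0.37 × 0.527580 = 0.195205
P(Pump set lost) [AND] = 0.23 × 0.195205 × 0.22 = 0.009877
P(NFU path lost) [AND] = 0.21 × 0.009877 = 0.002074
P(Followup chain unavailable) [OR] = 1 − (1−0.22) × (1−0.495370) × (1−0.002074) = 0.607205
P(Ship steering unresponsive) [AND] = 0.607205 × 0.26 × 0.06 × 0.39 = 0.003694
Rounded to 4 decimal places: P(Ship steering unresponsive) ≈ 0.0037.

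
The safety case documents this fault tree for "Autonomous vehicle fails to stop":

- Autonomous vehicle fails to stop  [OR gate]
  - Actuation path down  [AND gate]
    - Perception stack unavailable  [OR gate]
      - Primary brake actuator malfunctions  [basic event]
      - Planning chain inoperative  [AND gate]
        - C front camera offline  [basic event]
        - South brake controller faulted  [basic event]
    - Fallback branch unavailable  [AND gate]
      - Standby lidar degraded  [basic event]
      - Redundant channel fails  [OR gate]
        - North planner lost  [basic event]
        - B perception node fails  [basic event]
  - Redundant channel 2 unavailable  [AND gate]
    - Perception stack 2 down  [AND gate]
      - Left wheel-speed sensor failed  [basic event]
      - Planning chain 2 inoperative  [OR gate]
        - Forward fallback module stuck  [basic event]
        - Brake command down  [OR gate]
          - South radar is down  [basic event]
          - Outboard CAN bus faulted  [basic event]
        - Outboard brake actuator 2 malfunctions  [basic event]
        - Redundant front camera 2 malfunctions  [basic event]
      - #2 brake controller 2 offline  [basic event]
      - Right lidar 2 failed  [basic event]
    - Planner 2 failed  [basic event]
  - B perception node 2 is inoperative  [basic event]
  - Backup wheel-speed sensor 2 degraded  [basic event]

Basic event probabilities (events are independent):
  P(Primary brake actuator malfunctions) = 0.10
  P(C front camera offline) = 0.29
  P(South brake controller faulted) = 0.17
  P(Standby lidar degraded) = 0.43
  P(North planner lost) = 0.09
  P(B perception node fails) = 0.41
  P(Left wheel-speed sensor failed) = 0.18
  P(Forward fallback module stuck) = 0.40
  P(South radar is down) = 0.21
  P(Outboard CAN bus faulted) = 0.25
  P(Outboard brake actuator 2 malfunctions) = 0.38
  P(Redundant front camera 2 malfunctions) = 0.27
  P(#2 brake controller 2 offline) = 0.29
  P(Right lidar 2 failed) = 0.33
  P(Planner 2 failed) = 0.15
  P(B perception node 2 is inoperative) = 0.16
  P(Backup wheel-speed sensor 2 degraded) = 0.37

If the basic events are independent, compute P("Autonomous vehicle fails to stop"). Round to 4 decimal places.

P(Planning chain inoperative) [AND] = 0.29 × 0.17 = 0.049300
P(Perception stack unavailable) [OR] = 1 − (1−0.10) × (1−0.049300) = 0.144370
P(Redundant channel fails) [OR] = 1 − (1−0.09) × (1−0.41) = 0.463100
P(Fallback branch unavailable) [AND] = 0.43 × 0.463100 = 0.199133
P(Actuation path down) [AND] = 0.144370 × 0.199133 = 0.028749
P(Brake command down) [OR] = 1 − (1−0.21) × (1−0.25) = 0.407500
P(Planning chain 2 inoperative) [OR] = 1 − (1−0.40) × (1−0.407500) × (1−0.38) × (1−0.27) = 0.839101
P(Perception stack 2 down) [AND] = 0.18 × 0.839101 × 0.29 × 0.33 = 0.014454
P(Redundant channel 2 unavailable) [AND] = 0.014454 × 0.15 = 0.002168
P(Autonomous vehicle fails to stop) [OR] = 1 − (1−0.028749) × (1−0.002168) × (1−0.16) × (1−0.37) = 0.487128
Rounded to 4 decimal places: P(Autonomous vehicle fails to stop) ≈ 0.4871.

0.4871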